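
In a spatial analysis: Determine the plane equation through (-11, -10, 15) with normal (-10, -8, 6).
d = n·P = (-10)(-11) + (-8)(-10) + (6)(15) = 280
Plane: -10x - 8y + 6z = 280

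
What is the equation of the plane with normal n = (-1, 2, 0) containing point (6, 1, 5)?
d = n·P = (-1)(6) + (2)(1) + (0)(5) = -4
Plane: -x + 2y = -4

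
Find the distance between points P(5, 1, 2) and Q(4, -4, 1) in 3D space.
d = √[(-1)² + (-5)² + (-1)²] = √27 = 5.196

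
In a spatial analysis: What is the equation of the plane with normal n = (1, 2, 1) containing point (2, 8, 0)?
d = n·P = (1)(2) + (2)(8) + (1)(0) = 18
Plane: x + 2y + z = 18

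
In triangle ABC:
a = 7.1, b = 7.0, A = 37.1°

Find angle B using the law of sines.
sin(B)/b = sin(A)/a
sin(B) = b·sin(A)/a = 7.0·sin(37.1°)/7.1 = 0.594712
B = arcsin(0.594712) = 36.49°  (b ≤ a, so B ≤ A and the acute solution is unique)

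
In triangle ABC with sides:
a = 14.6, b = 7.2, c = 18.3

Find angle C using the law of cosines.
cos(C) = (a² + b² - c²)/(2ab)
cos(C) = (14.6² + 7.2² - 18.3²)/(2·14.6·7.2) = -69.89/210.24 = -0.332430
C = arccos(-0.332430) = 109.4°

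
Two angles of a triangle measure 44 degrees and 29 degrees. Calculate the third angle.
Sum of angles in a triangle = 180 degrees
Third angle = 180 - 44 - 29
Third angle = 107 degrees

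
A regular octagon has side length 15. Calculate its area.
For a regular 8-gon with side length s = 15:
Apothem a = s / (2*tan(pi/8)) = 15 / (2*tan(pi/8)) ≈ 18.1066
Perimeter P = 8 * 15 = 120
Area = (1/2) * P * a = (1/2) * 120 * 18.1066 = 1086.40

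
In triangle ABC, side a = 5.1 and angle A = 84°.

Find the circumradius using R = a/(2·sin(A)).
R = a/(2·sin(A)) = 5.1/(2·sin(84°))
R = 5.1/(2·0.994522) = 5.1/1.989044 = 2.564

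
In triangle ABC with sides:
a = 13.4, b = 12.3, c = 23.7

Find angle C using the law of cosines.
cos(C) = (a² + b² - c²)/(2ab)
cos(C) = (13.4² + 12.3² - 23.7²)/(2·13.4·12.3) = -230.84/329.64 = -0.700279
C = arccos(-0.700279) = 134.4°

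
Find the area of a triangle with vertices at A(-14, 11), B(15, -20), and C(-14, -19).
Using the coordinate formula: Area = (1/2)|x₁(y₂-y₃) + x₂(y₃-y₁) + x₃(y₁-y₂)|
Area = (1/2)|(-14)((-20)-(-19)) + 15((-19)-11) + (-14)(11-(-20))|
Area = (1/2)|(-14)*(-1) + 15*(-30) + (-14)*31|
Area = (1/2)|14 + (-450) + (-434)|
Area = (1/2)*870 = 435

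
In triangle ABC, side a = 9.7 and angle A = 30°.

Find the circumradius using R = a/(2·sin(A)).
R = a/(2·sin(A)) = 9.7/(2·sin(30°))
R = 9.7/(2·0.500000) = 9.7/1.000000 = 9.7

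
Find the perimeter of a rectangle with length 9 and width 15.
Perimeter = 2 * (length + width)
Perimeter = 2 * (9 + 15)
Perimeter = 2 * 24
Perimeter = 48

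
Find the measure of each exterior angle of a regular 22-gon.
Exterior angle of a regular n-gon = 360/n
Exterior angle = 360/22
Exterior angle = 16.36 degrees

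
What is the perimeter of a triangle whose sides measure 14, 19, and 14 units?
Perimeter = sum of all sides
Perimeter = 14 + 19 + 14
Perimeter = 47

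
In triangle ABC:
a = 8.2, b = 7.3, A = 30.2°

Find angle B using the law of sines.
sin(B)/b = sin(A)/a
sin(B) = b·sin(A)/a = 7.3·sin(30.2°)/8.2 = 0.447810
B = arcsin(0.447810) = 26.6°  (b ≤ a, so B ≤ A and the acute solution is unique)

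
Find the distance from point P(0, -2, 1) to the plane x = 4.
d = |1(0) + 0(-2) + 0(1) - (4)| / √(1² + 0² + 0²) = 4/√1 = 4.0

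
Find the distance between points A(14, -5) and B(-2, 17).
Using the distance formula: d = sqrt((x₂-x₁)² + (y₂-y₁)²)
dx = (-2) - 14 = -16
dy = 17 - (-5) = 22
d = sqrt((-16)² + 22²) = sqrt(256 + 484) = sqrt(740) = 27.20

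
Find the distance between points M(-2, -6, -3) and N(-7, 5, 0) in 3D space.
d = √[(-5)² + (11)² + (3)²] = √155 = 12.45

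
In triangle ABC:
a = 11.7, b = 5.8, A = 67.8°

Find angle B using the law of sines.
sin(B)/b = sin(A)/a
sin(B) = b·sin(A)/a = 5.8·sin(67.8°)/11.7 = 0.458979
B = arcsin(0.458979) = 27.32°  (b ≤ a, so B ≤ A and the acute solution is unique)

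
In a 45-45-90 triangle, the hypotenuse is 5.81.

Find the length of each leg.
In a 45-45-90 triangle, hypotenuse = leg·√2  →  leg = hypotenuse/√2
leg = 5.81/√2 = 4.108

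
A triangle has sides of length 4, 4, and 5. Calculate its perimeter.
Perimeter = sum of all sides
Perimeter = 4 + 4 + 5
Perimeter = 13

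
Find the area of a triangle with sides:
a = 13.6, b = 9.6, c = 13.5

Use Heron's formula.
s = (a+b+c)/2 = (13.6+9.6+13.5)/2 = 18.35
A = √(s(s-a)(s-b)(s-c)) = √(18.35·4.75·8.75·4.85)
A = √3698.96 = 60.82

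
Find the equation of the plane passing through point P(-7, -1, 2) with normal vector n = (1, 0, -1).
d = n·P = (1)(-7) + (0)(-1) + (-1)(2) = -9
Plane: x - z = -9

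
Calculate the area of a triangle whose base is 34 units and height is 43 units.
Area = (1/2) * base * height
Area = (1/2) * 34 * 43
Area = 731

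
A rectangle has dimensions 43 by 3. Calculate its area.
Area = length * width
Area = 43 * 3
Area = 129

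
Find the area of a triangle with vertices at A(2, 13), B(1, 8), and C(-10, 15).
Using the coordinate formula: Area = (1/2)|x₁(y₂-y₃) + x₂(y₃-y₁) + x₃(y₁-y₂)|
Area = (1/2)|2(8-15) + 1(15-13) + (-10)(13-8)|
Area = (1/2)|2*(-7) + 1*2 + (-10)*5|
Area = (1/2)|(-14) + 2 + (-50)|
Area = (1/2)*62 = 31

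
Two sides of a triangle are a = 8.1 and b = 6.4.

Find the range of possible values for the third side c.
By the triangle inequality: |a - b| < c < a + b
|8.1 - 6.4| < c < 8.1 + 6.4
1.7 < c < 14.5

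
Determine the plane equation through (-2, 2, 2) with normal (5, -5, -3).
d = n·P = (5)(-2) + (-5)(2) + (-3)(2) = -26
Plane: 5x - 5y - 3z = -26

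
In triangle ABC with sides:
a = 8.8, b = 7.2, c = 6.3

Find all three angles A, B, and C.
By the law of cosines:
cos(A) = (b² + c² - a²)/(2bc) = 0.155313  →  A = 81.07°
cos(B) = (a² + c² - b²)/(2ac) = 0.588835  →  B = 53.93°
cos(C) = (a² + b² - c²)/(2ab) = 0.706992  →  C = 45.01°
Check: A + B + C = 180.0° ✓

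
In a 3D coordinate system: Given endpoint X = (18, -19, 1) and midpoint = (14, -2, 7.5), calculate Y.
Y = (2×14 - 18, 2×(-2) - (-19), 2×7.5 - 1) = (10, 15, 14)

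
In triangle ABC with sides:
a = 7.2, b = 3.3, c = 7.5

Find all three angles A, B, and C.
By the law of cosines:
cos(A) = (b² + c² - a²)/(2bc) = 0.309091  →  A = 72°
cos(B) = (a² + c² - b²)/(2ac) = 0.900000  →  B = 25.84°
cos(C) = (a² + b² - c²)/(2ab) = 0.136364  →  C = 82.16°
Check: A + B + C = 180.0° ✓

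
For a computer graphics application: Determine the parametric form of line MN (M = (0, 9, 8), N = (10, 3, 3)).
Direction vector d = N - M = (10, -6, -5)
x = 0 + 10t, y = 9 - 6t, z = 8 - 5t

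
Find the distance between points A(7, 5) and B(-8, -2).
Using the distance formula: d = sqrt((x₂-x₁)² + (y₂-y₁)²)
dx = (-8) - 7 = -15
dy = (-2) - 5 = -7
d = sqrt((-15)² + (-7)²) = sqrt(225 + 49) = sqrt(274) = 16.55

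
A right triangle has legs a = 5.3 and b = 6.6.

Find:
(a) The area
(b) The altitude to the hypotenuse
(a) Area = ½ab = ½·5.3·6.6 = 17.49
(b) Hypotenuse c = √(5.3² + 6.6²) = √71.65 = 8.46463
    Area = ½·c·h_c  →  h_c = 2·Area/c = 2·17.49/8.46463 = 4.132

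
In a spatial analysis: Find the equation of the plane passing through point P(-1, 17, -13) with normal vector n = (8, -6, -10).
d = n·P = (8)(-1) + (-6)(17) + (-10)(-13) = 20
Plane: 8x - 6y - 10z = 20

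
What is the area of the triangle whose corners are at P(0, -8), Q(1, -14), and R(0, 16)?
Using the coordinate formula: Area = (1/2)|x₁(y₂-y₃) + x₂(y₃-y₁) + x₃(y₁-y₂)|
Area = (1/2)|0((-14)-16) + 1(16-(-8)) + 0((-8)-(-14))|
Area = (1/2)|0*(-30) + 1*24 + 0*6|
Area = (1/2)|0 + 24 + 0|
Area = (1/2)*24 = 12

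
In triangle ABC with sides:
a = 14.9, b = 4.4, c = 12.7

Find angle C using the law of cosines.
cos(C) = (a² + b² - c²)/(2ab)
cos(C) = (14.9² + 4.4² - 12.7²)/(2·14.9·4.4) = 80.08/131.12 = 0.610738
C = arccos(0.610738) = 52.36°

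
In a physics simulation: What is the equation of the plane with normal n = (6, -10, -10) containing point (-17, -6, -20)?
d = n·P = (6)(-17) + (-10)(-6) + (-10)(-20) = 158
Plane: 6x - 10y - 10z = 158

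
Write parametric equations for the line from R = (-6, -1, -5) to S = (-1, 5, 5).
Direction vector d = S - R = (5, 6, 10)
x = -6 + 5t, y = -1 + 6t, z = -5 + 10t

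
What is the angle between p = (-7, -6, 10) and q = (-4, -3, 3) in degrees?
p·q = 76, |p|² = 185, |q|² = 34
cos θ = 76/√6290 ≈ 0.9583
θ ≈ 16.61°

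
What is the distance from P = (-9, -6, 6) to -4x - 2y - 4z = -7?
d = |(-4)(-9) + (-2)(-6) + (-4)(6) - (-7)| / √((-4)² + (-2)² + (-4)²) = 31/√36 = 5.167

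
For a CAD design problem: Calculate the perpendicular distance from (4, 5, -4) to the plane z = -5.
d = |0(4) + 0(5) + 1(-4) - (-5)| / √(0² + 0² + 1²) = 1/√1 = 1.0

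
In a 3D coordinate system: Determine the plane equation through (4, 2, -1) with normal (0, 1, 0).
d = n·P = (0)(4) + (1)(2) + (0)(-1) = 2
Plane: y = 2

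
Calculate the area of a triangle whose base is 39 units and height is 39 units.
Area = (1/2) * base * height
Area = (1/2) * 39 * 39
Area = 760.50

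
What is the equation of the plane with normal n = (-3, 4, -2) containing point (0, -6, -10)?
d = n·P = (-3)(0) + (4)(-6) + (-2)(-10) = -4
Plane: -3x + 4y - 2z = -4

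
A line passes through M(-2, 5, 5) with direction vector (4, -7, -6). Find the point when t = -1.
P(-1) = (-2 + 4(-1), 5 + (-7)(-1), 5 + (-6)(-1)) = (-6, 12, 11)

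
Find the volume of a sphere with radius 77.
Volume = (4/3) * pi * r³
Volume = (4/3) * pi * 77³
Volume = (4/3) * pi * 456533
Volume = 1912320.96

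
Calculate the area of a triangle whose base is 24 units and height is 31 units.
Area = (1/2) * base * height
Area = (1/2) * 24 * 31
Area = 372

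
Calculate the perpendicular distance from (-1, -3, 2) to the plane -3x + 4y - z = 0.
d = |(-3)(-1) + 4(-3) + (-1)(2) - (0)| / √((-3)² + 4² + (-1)²) = 11/√26 = 2.157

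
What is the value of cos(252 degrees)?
cos(252 degrees) = -0.309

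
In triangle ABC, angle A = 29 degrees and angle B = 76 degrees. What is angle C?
Sum of angles in a triangle = 180 degrees
Third angle = 180 - 29 - 76
Third angle = 75 degrees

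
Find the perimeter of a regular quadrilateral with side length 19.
Perimeter = number of sides * side length
Perimeter = 4 * 19
Perimeter = 76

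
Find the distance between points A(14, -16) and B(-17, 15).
Using the distance formula: d = sqrt((x₂-x₁)² + (y₂-y₁)²)
dx = (-17) - 14 = -31
dy = 15 - (-16) = 31
d = sqrt((-31)² + 31²) = sqrt(961 + 961) = sqrt(1922) = 43.84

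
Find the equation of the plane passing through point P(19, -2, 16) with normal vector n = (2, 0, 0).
d = n·P = (2)(19) + (0)(-2) + (0)(16) = 38
Plane: 2x = 38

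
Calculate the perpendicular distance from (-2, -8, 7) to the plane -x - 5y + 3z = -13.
d = |(-1)(-2) + (-5)(-8) + 3(7) - (-13)| / √((-1)² + (-5)² + 3²) = 76/√35 = 12.85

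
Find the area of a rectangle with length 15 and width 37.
Area = length * width
Area = 15 * 37
Area = 555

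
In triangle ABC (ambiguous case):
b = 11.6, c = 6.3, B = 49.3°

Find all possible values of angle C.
sin(C)/c = sin(B)/b  →  sin(C) = c·sin(B)/b = 6.3·sin(49.3°)/11.6 = 0.411745
C₁ = arcsin(0.411745) = 24.31°,  C₂ = 180° - C₁ = 155.69°
Check C₂: A = 180° - 49.3° - 155.69° = -24.99° ≤ 0, rejected
C = 24.31° (one solution)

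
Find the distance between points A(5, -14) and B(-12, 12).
Using the distance formula: d = sqrt((x₂-x₁)² + (y₂-y₁)²)
dx = (-12) - 5 = -17
dy = 12 - (-14) = 26
d = sqrt((-17)² + 26²) = sqrt(289 + 676) = sqrt(965) = 31.06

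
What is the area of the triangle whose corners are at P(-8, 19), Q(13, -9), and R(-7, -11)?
Using the coordinate formula: Area = (1/2)|x₁(y₂-y₃) + x₂(y₃-y₁) + x₃(y₁-y₂)|
Area = (1/2)|(-8)((-9)-(-11)) + 13((-11)-19) + (-7)(19-(-9))|
Area = (1/2)|(-8)*2 + 13*(-30) + (-7)*28|
Area = (1/2)|(-16) + (-390) + (-196)|
Area = (1/2)*602 = 301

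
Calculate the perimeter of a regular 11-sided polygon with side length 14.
Perimeter = number of sides * side length
Perimeter = 11 * 14
Perimeter = 154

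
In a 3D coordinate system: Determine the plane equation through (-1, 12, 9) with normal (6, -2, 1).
d = n·P = (6)(-1) + (-2)(12) + (1)(9) = -21
Plane: 6x - 2y + z = -21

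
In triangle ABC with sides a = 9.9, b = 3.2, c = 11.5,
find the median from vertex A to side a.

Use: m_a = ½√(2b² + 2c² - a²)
m_a = ½√(2·3.2² + 2·11.5² - 9.9²)
m_a = ½√(20.48 + 264.5 - 98.01) = ½√186.97 = 6.837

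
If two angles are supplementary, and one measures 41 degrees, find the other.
Supplementary angles sum to 180 degrees.
Other angle = 180 - 41
Other angle = 139 degrees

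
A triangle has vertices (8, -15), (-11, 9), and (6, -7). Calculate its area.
Using the coordinate formula: Area = (1/2)|x₁(y₂-y₃) + x₂(y₃-y₁) + x₃(y₁-y₂)|
Area = (1/2)|8(9-(-7)) + (-11)((-7)-(-15)) + 6((-15)-9)|
Area = (1/2)|8*16 + (-11)*8 + 6*(-24)|
Area = (1/2)|128 + (-88) + (-144)|
Area = (1/2)*104 = 52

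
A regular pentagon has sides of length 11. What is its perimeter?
Perimeter = number of sides * side length
Perimeter = 5 * 11
Perimeter = 55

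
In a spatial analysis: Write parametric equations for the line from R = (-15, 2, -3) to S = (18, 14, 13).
Direction vector d = S - R = (33, 12, 16)
x = -15 + 33t, y = 2 + 12t, z = -3 + 16t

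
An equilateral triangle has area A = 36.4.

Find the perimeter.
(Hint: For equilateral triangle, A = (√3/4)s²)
A = (√3/4)s²  →  s² = 4A/√3 = 4·36.4/√3 = 84.0622
s = 9.16854
Perimeter = 3s = 27.51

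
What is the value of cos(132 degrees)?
cos(132 degrees) = -0.6691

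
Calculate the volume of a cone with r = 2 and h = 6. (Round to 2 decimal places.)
Volume = (1/3) * pi * r² * h
Volume = (1/3) * pi * 2² * 6
Volume = (1/3) * pi * 4 * 6
Volume = (1/3) * pi * 24
Volume = 25.13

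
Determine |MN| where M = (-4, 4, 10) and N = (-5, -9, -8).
d = √[(-1)² + (-13)² + (-18)²] = √494 = 22.23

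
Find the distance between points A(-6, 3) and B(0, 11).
Using the distance formula: d = sqrt((x₂-x₁)² + (y₂-y₁)²)
dx = 0 - (-6) = 6
dy = 11 - 3 = 8
d = sqrt(6² + 8²) = sqrt(36 + 64) = sqrt(100) = 10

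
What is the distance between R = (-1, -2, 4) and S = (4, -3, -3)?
d = √[(5)² + (-1)² + (-7)²] = √75 = 8.66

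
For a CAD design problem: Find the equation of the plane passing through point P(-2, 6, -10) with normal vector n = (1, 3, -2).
d = n·P = (1)(-2) + (3)(6) + (-2)(-10) = 36
Plane: x + 3y - 2z = 36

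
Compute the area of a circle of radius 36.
Area = pi * r²
Area = pi * 36²
Area = pi * 1296
Area = 4071.50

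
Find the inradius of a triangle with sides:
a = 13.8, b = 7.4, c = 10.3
s = (a+b+c)/2 = (13.8+7.4+10.3)/2 = 15.75
Area = √(s(s-a)(s-b)(s-c)) = √(15.75·1.95·8.35·5.45) = 37.3851
r = Area/s = 37.3851/15.75 = 2.374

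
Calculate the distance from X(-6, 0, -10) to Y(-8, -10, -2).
d = √[(-2)² + (-10)² + (8)²] = √168 = 12.96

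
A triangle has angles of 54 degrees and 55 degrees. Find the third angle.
Sum of angles in a triangle = 180 degrees
Third angle = 180 - 54 - 55
Third angle = 71 degrees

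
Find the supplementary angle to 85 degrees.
Supplementary angles sum to 180 degrees.
Other angle = 180 - 85
Other angle = 95 degrees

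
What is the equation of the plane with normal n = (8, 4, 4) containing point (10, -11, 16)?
d = n·P = (8)(10) + (4)(-11) + (4)(16) = 100
Plane: 8x + 4y + 4z = 100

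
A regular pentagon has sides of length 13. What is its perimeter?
Perimeter = number of sides * side length
Perimeter = 5 * 13
Perimeter = 65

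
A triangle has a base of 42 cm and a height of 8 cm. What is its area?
Area = (1/2) * base * height
Area = (1/2) * 42 * 8
Area = 168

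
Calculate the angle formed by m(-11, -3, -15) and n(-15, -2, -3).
m·n = 216, |m|² = 355, |n|² = 238
cos θ = 216/√84490 ≈ 0.7431
θ ≈ 42.0°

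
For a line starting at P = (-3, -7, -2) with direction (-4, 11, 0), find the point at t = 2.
P(2) = (-3 + (-4)(2), -7 + 11(2), -2 + 0(2)) = (-11, 15, -2)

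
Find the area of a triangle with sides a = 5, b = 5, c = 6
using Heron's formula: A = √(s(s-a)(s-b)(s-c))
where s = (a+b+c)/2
s = (5+5+6)/2 = 8
A = √(8·3·3·2) = √144 = 12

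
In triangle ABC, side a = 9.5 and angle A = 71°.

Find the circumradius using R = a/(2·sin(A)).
R = a/(2·sin(A)) = 9.5/(2·sin(71°))
R = 9.5/(2·0.945519) = 9.5/1.891037 = 5.024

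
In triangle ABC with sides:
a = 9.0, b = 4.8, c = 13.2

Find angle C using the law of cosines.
cos(C) = (a² + b² - c²)/(2ab)
cos(C) = (9.0² + 4.8² - 13.2²)/(2·9.0·4.8) = -70.2/86.4 = -0.812500
C = arccos(-0.812500) = 144.3°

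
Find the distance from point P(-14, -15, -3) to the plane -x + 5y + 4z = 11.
d = |(-1)(-14) + 5(-15) + 4(-3) - (11)| / √((-1)² + 5² + 4²) = 84/√42 = 12.96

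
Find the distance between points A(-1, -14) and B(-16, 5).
Using the distance formula: d = sqrt((x₂-x₁)² + (y₂-y₁)²)
dx = (-16) - (-1) = -15
dy = 5 - (-14) = 19
d = sqrt((-15)² + 19²) = sqrt(225 + 361) = sqrt(586) = 24.21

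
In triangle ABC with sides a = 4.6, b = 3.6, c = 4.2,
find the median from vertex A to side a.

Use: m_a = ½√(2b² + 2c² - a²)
m_a = ½√(2·3.6² + 2·4.2² - 4.6²)
m_a = ½√(25.92 + 35.28 - 21.16) = ½√40.04 = 3.164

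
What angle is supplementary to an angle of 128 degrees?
Supplementary angles sum to 180 degrees.
Other angle = 180 - 128
Other angle = 52 degrees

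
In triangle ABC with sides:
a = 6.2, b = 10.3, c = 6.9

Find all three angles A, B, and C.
By the law of cosines:
cos(A) = (b² + c² - a²)/(2bc) = 0.810891  →  A = 35.82°
cos(B) = (a² + c² - b²)/(2ac) = -0.234222  →  B = 103.5°
cos(C) = (a² + b² - c²)/(2ab) = 0.758847  →  C = 40.64°
Check: A + B + C = 180.0° ✓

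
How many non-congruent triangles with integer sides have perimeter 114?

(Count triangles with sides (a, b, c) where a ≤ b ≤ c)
With a ≤ b ≤ c and a + b + c = 114, the triangle inequality a + b > c gives c < 114/2, so c ≤ 56.
Iterate a from 1 to ⌊p/3⌋ = 38; for each a, b ranges from a to ⌊(p−a)/2⌋ with c = p − a − b, keeping only c ≥ b.
Triples: (2, 56, 56), (3, 55, 56), (4, 54, 56), …
Count = 271 triangles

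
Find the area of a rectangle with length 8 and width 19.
Area = length * width
Area = 8 * 19
Area = 152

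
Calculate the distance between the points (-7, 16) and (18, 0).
Using the distance formula: d = sqrt((x₂-x₁)² + (y₂-y₁)²)
dx = 18 - (-7) = 25
dy = 0 - 16 = -16
d = sqrt(25² + (-16)²) = sqrt(625 + 256) = sqrt(881) = 29.68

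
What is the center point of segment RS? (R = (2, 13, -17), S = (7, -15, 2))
Midpoint = ((2+7)/2, (13-15)/2, (-17+2)/2) = (4.5, -1, -7.5)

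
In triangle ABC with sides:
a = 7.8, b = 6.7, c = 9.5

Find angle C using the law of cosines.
cos(C) = (a² + b² - c²)/(2ab)
cos(C) = (7.8² + 6.7² - 9.5²)/(2·7.8·6.7) = 15.48/104.52 = 0.148106
C = arccos(0.148106) = 81.48°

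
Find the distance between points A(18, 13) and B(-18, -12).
Using the distance formula: d = sqrt((x₂-x₁)² + (y₂-y₁)²)
dx = (-18) - 18 = -36
dy = (-12) - 13 = -25
d = sqrt((-36)² + (-25)²) = sqrt(1296 + 625) = sqrt(1921) = 43.83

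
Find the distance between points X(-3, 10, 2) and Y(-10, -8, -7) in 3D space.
d = √[(-7)² + (-18)² + (-9)²] = √454 = 21.31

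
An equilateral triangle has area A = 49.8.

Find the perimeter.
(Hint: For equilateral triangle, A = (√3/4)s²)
A = (√3/4)s²  →  s² = 4A/√3 = 4·49.8/√3 = 115.008
s = 10.7242
Perimeter = 3s = 32.17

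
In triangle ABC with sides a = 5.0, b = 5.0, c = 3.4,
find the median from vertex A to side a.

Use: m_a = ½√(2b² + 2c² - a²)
m_a = ½√(2·5.0² + 2·3.4² - 5.0²)
m_a = ½√(50 + 23.12 - 25) = ½√48.12 = 3.468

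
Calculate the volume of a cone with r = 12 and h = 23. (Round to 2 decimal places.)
Volume = (1/3) * pi * r² * h
Volume = (1/3) * pi * 12² * 23
Volume = (1/3) * pi * 144 * 23
Volume = (1/3) * pi * 3312
Volume = 3468.32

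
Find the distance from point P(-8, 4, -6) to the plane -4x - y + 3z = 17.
d = |(-4)(-8) + (-1)(4) + 3(-6) - (17)| / √((-4)² + (-1)² + 3²) = 7/√26 = 1.373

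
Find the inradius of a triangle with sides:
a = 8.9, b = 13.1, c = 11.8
s = (a+b+c)/2 = (8.9+13.1+11.8)/2 = 16.9
Area = √(s(s-a)(s-b)(s-c)) = √(16.9·8·3.8·5.1) = 51.1877
r = Area/s = 51.1877/16.9 = 3.029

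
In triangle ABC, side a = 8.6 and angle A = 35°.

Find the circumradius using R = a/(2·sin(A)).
R = a/(2·sin(A)) = 8.6/(2·sin(35°))
R = 8.6/(2·0.573576) = 8.6/1.147153 = 7.497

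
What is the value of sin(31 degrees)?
sin(31 degrees) = 0.515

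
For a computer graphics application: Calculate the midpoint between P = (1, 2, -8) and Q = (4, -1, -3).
Midpoint = ((1+4)/2, (2-1)/2, (-8-3)/2) = (2.5, 0.5, -5.5)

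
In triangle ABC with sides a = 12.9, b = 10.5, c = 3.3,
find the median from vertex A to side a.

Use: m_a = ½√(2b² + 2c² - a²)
m_a = ½√(2·10.5² + 2·3.3² - 12.9²)
m_a = ½√(220.5 + 21.78 - 166.41) = ½√75.87 = 4.355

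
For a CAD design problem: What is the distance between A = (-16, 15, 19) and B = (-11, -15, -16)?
d = √[(5)² + (-30)² + (-35)²] = √2150 = 46.37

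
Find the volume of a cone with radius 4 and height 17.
Volume = (1/3) * pi * r² * h
Volume = (1/3) * pi * 4² * 17
Volume = (1/3) * pi * 16 * 17
Volume = (1/3) * pi * 272
Volume = 284.84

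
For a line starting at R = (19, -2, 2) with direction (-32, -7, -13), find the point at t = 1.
P(1) = (19 + (-32)(1), -2 + (-7)(1), 2 + (-13)(1)) = (-13, -9, -11)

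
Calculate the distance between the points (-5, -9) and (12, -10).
Using the distance formula: d = sqrt((x₂-x₁)² + (y₂-y₁)²)
dx = 12 - (-5) = 17
dy = (-10) - (-9) = -1
d = sqrt(17² + (-1)²) = sqrt(289 + 1) = sqrt(290) = 17.03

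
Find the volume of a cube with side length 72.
Volume = s³
Volume = 72³
Volume = 373248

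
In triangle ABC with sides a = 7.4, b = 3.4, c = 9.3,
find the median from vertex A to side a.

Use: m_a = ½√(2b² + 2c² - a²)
m_a = ½√(2·3.4² + 2·9.3² - 7.4²)
m_a = ½√(23.12 + 172.98 - 54.76) = ½√141.34 = 5.944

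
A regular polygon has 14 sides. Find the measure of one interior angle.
Interior angle of a regular n-gon = (n-2)*180/n
Interior angle = (14-2)*180/14
Interior angle = 12*180/14
Interior angle = 2160/14
Interior angle = 154.29 degrees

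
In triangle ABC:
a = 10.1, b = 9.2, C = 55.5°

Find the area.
Using A = ½ab·sin(C):
A = ½·10.1·9.2·sin(55.5°) = ½·92.92·0.824126 = 38.29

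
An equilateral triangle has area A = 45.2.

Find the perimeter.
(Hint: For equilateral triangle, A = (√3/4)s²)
A = (√3/4)s²  →  s² = 4A/√3 = 4·45.2/√3 = 104.385
s = 10.2169
Perimeter = 3s = 30.65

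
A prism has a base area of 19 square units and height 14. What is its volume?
Volume = base area * height
Volume = 19 * 14
Volume = 266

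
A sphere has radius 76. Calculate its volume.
Volume = (4/3) * pi * r³
Volume = (4/3) * pi * 76³
Volume = (4/3) * pi * 438976
Volume = 1838778.37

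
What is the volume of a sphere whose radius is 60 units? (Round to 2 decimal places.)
Volume = (4/3) * pi * r³
Volume = (4/3) * pi * 60³
Volume = (4/3) * pi * 216000
Volume = 904778.68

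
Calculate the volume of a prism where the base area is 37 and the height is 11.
Volume = base area * height
Volume = 37 * 11
Volume = 407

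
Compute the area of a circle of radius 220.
Area = pi * r²
Area = pi * 220²
Area = pi * 48400
Area = 152053.08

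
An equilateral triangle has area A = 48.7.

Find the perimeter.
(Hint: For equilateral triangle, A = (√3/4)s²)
A = (√3/4)s²  →  s² = 4A/√3 = 4·48.7/√3 = 112.468
s = 10.6051
Perimeter = 3s = 31.82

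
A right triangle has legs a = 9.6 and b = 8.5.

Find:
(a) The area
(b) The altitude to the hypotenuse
(a) Area = ½ab = ½·9.6·8.5 = 40.8
(b) Hypotenuse c = √(9.6² + 8.5²) = √164.41 = 12.8222
    Area = ½·c·h_c  →  h_c = 2·Area/c = 2·40.8/12.8222 = 6.364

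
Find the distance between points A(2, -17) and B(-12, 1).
Using the distance formula: d = sqrt((x₂-x₁)² + (y₂-y₁)²)
dx = (-12) - 2 = -14
dy = 1 - (-17) = 18
d = sqrt((-14)² + 18²) = sqrt(196 + 324) = sqrt(520) = 22.80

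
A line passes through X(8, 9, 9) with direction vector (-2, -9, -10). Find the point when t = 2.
P(2) = (8 + (-2)(2), 9 + (-9)(2), 9 + (-10)(2)) = (4, -9, -11)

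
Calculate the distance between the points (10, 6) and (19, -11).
Using the distance formula: d = sqrt((x₂-x₁)² + (y₂-y₁)²)
dx = 19 - 10 = 9
dy = (-11) - 6 = -17
d = sqrt(9² + (-17)²) = sqrt(81 + 289) = sqrt(370) = 19.24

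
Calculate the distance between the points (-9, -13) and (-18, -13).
Using the distance formula: d = sqrt((x₂-x₁)² + (y₂-y₁)²)
dx = (-18) - (-9) = -9
dy = (-13) - (-13) = 0
d = sqrt((-9)² + 0²) = sqrt(81 + 0) = sqrt(81) = 9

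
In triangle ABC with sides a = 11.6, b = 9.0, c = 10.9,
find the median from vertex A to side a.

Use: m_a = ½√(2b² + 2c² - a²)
m_a = ½√(2·9.0² + 2·10.9² - 11.6²)
m_a = ½√(162 + 237.62 - 134.56) = ½√265.06 = 8.14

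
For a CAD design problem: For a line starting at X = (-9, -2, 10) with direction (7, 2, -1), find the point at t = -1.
P(-1) = (-9 + 7(-1), -2 + 2(-1), 10 + (-1)(-1)) = (-16, -4, 11)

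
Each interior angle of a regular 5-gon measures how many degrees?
Interior angle of a regular n-gon = (n-2)*180/n
Interior angle = (5-2)*180/5
Interior angle = 3*180/5
Interior angle = 540/5
Interior angle = 108 degrees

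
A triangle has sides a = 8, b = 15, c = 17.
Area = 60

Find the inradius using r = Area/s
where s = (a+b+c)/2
s = (8+15+17)/2 = 20
r = Area/s = 60/20 = 3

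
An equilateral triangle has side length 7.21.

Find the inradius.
For an equilateral triangle, r = s/(2√3) where s is the side.
r = 7.21/(2√3) = 7.21/3.464102 = 2.081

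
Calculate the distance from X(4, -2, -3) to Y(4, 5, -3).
d = √[(0)² + (7)² + (0)²] = √49 = 7.0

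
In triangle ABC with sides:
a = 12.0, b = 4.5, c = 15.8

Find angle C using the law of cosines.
cos(C) = (a² + b² - c²)/(2ab)
cos(C) = (12.0² + 4.5² - 15.8²)/(2·12.0·4.5) = -85.39/108 = -0.790648
C = arccos(-0.790648) = 142.2°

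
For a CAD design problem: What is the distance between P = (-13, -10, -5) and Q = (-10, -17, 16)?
d = √[(3)² + (-7)² + (21)²] = √499 = 22.34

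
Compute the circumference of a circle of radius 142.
Circumference = 2 * pi * r
Circumference = 2 * pi * 142
Circumference = 892.21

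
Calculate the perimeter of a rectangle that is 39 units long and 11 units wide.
Perimeter = 2 * (length + width)
Perimeter = 2 * (39 + 11)
Perimeter = 2 * 50
Perimeter = 100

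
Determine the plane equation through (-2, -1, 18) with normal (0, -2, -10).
d = n·P = (0)(-2) + (-2)(-1) + (-10)(18) = -178
Plane: -2y - 10z = -178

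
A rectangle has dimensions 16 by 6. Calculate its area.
Area = length * width
Area = 16 * 6
Area = 96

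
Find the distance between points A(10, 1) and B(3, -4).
Using the distance formula: d = sqrt((x₂-x₁)² + (y₂-y₁)²)
dx = 3 - 10 = -7
dy = (-4) - 1 = -5
d = sqrt((-7)² + (-5)²) = sqrt(49 + 25) = sqrt(74) = 8.60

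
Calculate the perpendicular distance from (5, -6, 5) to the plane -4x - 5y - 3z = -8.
d = |(-4)(5) + (-5)(-6) + (-3)(5) - (-8)| / √((-4)² + (-5)² + (-3)²) = 3/√50 = 0.4243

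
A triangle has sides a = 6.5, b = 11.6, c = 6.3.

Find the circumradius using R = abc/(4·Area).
s = (a+b+c)/2 = 12.2
Area = √(s(s-a)(s-b)(s-c)) = √(12.2·5.7·0.6·5.9) = 15.6899
R = abc/(4·Area) = (6.5·11.6·6.3)/(4·15.6899) = 475.02/62.7596 = 7.569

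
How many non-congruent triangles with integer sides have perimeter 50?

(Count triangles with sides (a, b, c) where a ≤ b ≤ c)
With a ≤ b ≤ c and a + b + c = 50, the triangle inequality a + b > c gives c < 50/2, so c ≤ 24.
Iterate a from 1 to ⌊p/3⌋ = 16; for each a, b ranges from a to ⌊(p−a)/2⌋ with c = p − a − b, keeping only c ≥ b.
Triples: (2, 24, 24), (3, 23, 24), (4, 22, 24), …
Count = 52 triangles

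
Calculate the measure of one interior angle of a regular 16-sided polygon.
Interior angle of a regular n-gon = (n-2)*180/n
Interior angle = (16-2)*180/16
Interior angle = 14*180/16
Interior angle = 2520/16
Interior angle = 157.50 degrees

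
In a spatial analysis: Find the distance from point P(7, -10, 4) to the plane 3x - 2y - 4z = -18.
d = |3(7) + (-2)(-10) + (-4)(4) - (-18)| / √(3² + (-2)² + (-4)²) = 43/√29 = 7.985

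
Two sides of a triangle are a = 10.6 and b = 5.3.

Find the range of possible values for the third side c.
By the triangle inequality: |a - b| < c < a + b
|10.6 - 5.3| < c < 10.6 + 5.3
5.3 < c < 15.9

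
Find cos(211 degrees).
cos(211 degrees) = -0.8572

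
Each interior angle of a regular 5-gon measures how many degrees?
Interior angle of a regular n-gon = (n-2)*180/n
Interior angle = (5-2)*180/5
Interior angle = 3*180/5
Interior angle = 540/5
Interior angle = 108 degrees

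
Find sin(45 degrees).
sin(45 degrees) = sqrt(2)/2
Decimal approximation: 0.7071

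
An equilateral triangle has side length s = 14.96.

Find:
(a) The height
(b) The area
(a) Height h = s·√3/2 = 14.96·√3/2 = 12.96
(b) Area = (√3/4)·s² = (√3/4)·14.96² = (√3/4)·223.802 = 96.91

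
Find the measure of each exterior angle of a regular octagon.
Exterior angle of a regular n-gon = 360/n
Exterior angle = 360/8
Exterior angle = 45 degrees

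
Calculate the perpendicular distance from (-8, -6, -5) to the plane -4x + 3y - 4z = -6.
d = |(-4)(-8) + 3(-6) + (-4)(-5) - (-6)| / √((-4)² + 3² + (-4)²) = 40/√41 = 6.247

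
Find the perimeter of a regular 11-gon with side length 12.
Perimeter = number of sides * side length
Perimeter = 11 * 12
Perimeter = 132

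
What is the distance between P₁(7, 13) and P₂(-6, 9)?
Using the distance formula: d = sqrt((x₂-x₁)² + (y₂-y₁)²)
dx = (-6) - 7 = -13
dy = 9 - 13 = -4
d = sqrt((-13)² + (-4)²) = sqrt(169 + 16) = sqrt(185) = 13.60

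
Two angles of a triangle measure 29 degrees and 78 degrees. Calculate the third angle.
Sum of angles in a triangle = 180 degrees
Third angle = 180 - 29 - 78
Third angle = 73 degrees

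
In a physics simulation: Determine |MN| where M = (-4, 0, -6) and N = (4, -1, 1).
d = √[(8)² + (-1)² + (7)²] = √114 = 10.68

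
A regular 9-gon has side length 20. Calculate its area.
For a regular 9-gon with side length s = 20:
Apothem a = s / (2*tan(pi/9)) = 20 / (2*tan(pi/9)) ≈ 27.4748
Perimeter P = 9 * 20 = 180
Area = (1/2) * P * a = (1/2) * 180 * 27.4748 = 2472.73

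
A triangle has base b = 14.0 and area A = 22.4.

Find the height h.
A = ½bh  →  h = 2A/b
h = 2·22.4/14.0 = 3.2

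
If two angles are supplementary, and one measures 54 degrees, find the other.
Supplementary angles sum to 180 degrees.
Other angle = 180 - 54
Other angle = 126 degrees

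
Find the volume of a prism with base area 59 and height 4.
Volume = base area * height
Volume = 59 * 4
Volume = 236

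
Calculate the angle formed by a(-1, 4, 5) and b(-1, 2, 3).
a·b = 24, |a|² = 42, |b|² = 14
cos θ = 24/√588 ≈ 0.9897
θ ≈ 8.213°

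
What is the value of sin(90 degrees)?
sin(90 degrees) = 1
Decimal approximation: 1.0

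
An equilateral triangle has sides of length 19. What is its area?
Area = (sqrt(3)/4) * s²
Area = (sqrt(3)/4) * 19²
Area = (sqrt(3)/4) * 361
Area = 156.32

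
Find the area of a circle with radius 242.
Area = pi * r²
Area = pi * 242²
Area = pi * 58564
Area = 183984.23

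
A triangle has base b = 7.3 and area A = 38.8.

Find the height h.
A = ½bh  →  h = 2A/b
h = 2·38.8/7.3 = 10.63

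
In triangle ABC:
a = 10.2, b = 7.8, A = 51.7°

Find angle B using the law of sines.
sin(B)/b = sin(A)/a
sin(B) = b·sin(A)/a = 7.8·sin(51.7°)/10.2 = 0.600123
B = arcsin(0.600123) = 36.88°  (b ≤ a, so B ≤ A and the acute solution is unique)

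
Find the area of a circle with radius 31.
Area = pi * r²
Area = pi * 31²
Area = pi * 961
Area = 3019.07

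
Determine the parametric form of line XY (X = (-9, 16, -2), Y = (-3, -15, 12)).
Direction vector d = Y - X = (6, -31, 14)
x = -9 + 6t, y = 16 - 31t, z = -2 + 14t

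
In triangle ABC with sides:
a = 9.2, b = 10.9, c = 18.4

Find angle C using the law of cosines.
cos(C) = (a² + b² - c²)/(2ab)
cos(C) = (9.2² + 10.9² - 18.4²)/(2·9.2·10.9) = -135.11/200.56 = -0.673664
C = arccos(-0.673664) = 132.4°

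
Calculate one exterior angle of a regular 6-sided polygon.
Exterior angle of a regular n-gon = 360/n
Exterior angle = 360/6
Exterior angle = 60 degrees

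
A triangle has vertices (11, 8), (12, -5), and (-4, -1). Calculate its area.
Using the coordinate formula: Area = (1/2)|x₁(y₂-y₃) + x₂(y₃-y₁) + x₃(y₁-y₂)|
Area = (1/2)|11((-5)-(-1)) + 12((-1)-8) + (-4)(8-(-5))|
Area = (1/2)|11*(-4) + 12*(-9) + (-4)*13|
Area = (1/2)|(-44) + (-108) + (-52)|
Area = (1/2)*204 = 102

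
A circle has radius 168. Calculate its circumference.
Circumference = 2 * pi * r
Circumference = 2 * pi * 168
Circumference = 1055.58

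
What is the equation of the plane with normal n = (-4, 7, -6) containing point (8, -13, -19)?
d = n·P = (-4)(8) + (7)(-13) + (-6)(-19) = -9
Plane: -4x + 7y - 6z = -9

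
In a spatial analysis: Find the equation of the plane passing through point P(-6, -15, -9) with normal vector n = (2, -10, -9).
d = n·P = (2)(-6) + (-10)(-15) + (-9)(-9) = 219
Plane: 2x - 10y - 9z = 219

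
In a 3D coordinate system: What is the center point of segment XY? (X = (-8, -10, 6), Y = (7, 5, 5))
Midpoint = ((-8+7)/2, (-10+5)/2, (6+5)/2) = (-0.5, -2.5, 5.5)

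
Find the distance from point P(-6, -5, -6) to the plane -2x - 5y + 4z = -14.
d = |(-2)(-6) + (-5)(-5) + 4(-6) - (-14)| / √((-2)² + (-5)² + 4²) = 27/√45 = 4.025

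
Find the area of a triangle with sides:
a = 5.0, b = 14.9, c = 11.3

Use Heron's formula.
s = (a+b+c)/2 = (5.0+14.9+11.3)/2 = 15.6
A = √(s(s-a)(s-b)(s-c)) = √(15.6·10.6·0.7·4.3)
A = √497.734 = 22.31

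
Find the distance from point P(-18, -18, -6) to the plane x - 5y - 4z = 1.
d = |1(-18) + (-5)(-18) + (-4)(-6) - (1)| / √(1² + (-5)² + (-4)²) = 95/√42 = 14.66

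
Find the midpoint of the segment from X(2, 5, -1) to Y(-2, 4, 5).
Midpoint = ((2-2)/2, (5+4)/2, (-1+5)/2) = (0, 4.5, 2)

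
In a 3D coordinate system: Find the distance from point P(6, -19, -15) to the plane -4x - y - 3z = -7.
d = |(-4)(6) + (-1)(-19) + (-3)(-15) - (-7)| / √((-4)² + (-1)² + (-3)²) = 47/√26 = 9.217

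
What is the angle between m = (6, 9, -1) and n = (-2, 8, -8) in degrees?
m·n = 68, |m|² = 118, |n|² = 132
cos θ = 68/√15576 ≈ 0.5449
θ ≈ 56.99°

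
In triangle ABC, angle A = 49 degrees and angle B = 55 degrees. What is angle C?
Sum of angles in a triangle = 180 degrees
Third angle = 180 - 49 - 55
Third angle = 76 degrees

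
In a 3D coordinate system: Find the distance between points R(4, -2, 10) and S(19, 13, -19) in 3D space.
d = √[(15)² + (15)² + (-29)²] = √1291 = 35.93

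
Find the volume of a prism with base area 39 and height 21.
Volume = base area * height
Volume = 39 * 21
Volume = 819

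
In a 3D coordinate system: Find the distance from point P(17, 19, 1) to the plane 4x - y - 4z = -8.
d = |4(17) + (-1)(19) + (-4)(1) - (-8)| / √(4² + (-1)² + (-4)²) = 53/√33 = 9.226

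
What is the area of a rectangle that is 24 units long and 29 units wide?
Area = length * width
Area = 24 * 29
Area = 696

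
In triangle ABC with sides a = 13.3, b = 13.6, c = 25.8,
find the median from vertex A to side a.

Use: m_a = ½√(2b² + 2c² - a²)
m_a = ½√(2·13.6² + 2·25.8² - 13.3²)
m_a = ½√(369.92 + 1331.28 - 176.89) = ½√1524.31 = 19.52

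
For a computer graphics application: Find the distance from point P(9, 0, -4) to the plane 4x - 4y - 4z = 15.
d = |4(9) + (-4)(0) + (-4)(-4) - (15)| / √(4² + (-4)² + (-4)²) = 37/√48 = 5.34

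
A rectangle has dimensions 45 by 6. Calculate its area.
Area = length * width
Area = 45 * 6
Area = 270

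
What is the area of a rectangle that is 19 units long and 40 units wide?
Area = length * width
Area = 19 * 40
Area = 760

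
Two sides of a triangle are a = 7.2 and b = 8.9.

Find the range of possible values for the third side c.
By the triangle inequality: |a - b| < c < a + b
|7.2 - 8.9| < c < 7.2 + 8.9
1.7 < c < 16.1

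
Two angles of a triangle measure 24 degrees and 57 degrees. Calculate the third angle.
Sum of angles in a triangle = 180 degrees
Third angle = 180 - 24 - 57
Third angle = 99 degrees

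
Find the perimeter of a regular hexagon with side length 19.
Perimeter = number of sides * side length
Perimeter = 6 * 19
Perimeter = 114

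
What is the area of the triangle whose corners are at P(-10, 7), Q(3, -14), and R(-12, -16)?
Using the coordinate formula: Area = (1/2)|x₁(y₂-y₃) + x₂(y₃-y₁) + x₃(y₁-y₂)|
Area = (1/2)|(-10)((-14)-(-16)) + 3((-16)-7) + (-12)(7-(-14))|
Area = (1/2)|(-10)*2 + 3*(-23) + (-12)*21|
Area = (1/2)|(-20) + (-69) + (-252)|
Area = (1/2)*341 = 170.50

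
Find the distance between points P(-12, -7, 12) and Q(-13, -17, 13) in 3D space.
d = √[(-1)² + (-10)² + (1)²] = √102 = 10.1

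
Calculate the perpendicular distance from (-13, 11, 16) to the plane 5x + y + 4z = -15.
d = |5(-13) + 1(11) + 4(16) - (-15)| / √(5² + 1² + 4²) = 25/√42 = 3.858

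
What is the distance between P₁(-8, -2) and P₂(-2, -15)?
Using the distance formula: d = sqrt((x₂-x₁)² + (y₂-y₁)²)
dx = (-2) - (-8) = 6
dy = (-15) - (-2) = -13
d = sqrt(6² + (-13)²) = sqrt(36 + 169) = sqrt(205) = 14.32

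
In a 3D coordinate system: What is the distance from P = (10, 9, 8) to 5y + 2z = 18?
d = |0(10) + 5(9) + 2(8) - (18)| / √(0² + 5² + 2²) = 43/√29 = 7.985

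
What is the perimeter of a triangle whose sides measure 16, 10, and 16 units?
Perimeter = sum of all sides
Perimeter = 16 + 10 + 16
Perimeter = 42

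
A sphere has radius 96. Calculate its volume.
Volume = (4/3) * pi * r³
Volume = (4/3) * pi * 96³
Volume = (4/3) * pi * 884736
Volume = 3705973.49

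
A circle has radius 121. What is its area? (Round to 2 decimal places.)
Area = pi * r²
Area = pi * 121²
Area = pi * 14641
Area = 45996.06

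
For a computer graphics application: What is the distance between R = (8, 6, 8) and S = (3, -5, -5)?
d = √[(-5)² + (-11)² + (-13)²] = √315 = 17.75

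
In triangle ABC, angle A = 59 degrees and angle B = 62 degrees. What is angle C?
Sum of angles in a triangle = 180 degrees
Third angle = 180 - 59 - 62
Third angle = 59 degrees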